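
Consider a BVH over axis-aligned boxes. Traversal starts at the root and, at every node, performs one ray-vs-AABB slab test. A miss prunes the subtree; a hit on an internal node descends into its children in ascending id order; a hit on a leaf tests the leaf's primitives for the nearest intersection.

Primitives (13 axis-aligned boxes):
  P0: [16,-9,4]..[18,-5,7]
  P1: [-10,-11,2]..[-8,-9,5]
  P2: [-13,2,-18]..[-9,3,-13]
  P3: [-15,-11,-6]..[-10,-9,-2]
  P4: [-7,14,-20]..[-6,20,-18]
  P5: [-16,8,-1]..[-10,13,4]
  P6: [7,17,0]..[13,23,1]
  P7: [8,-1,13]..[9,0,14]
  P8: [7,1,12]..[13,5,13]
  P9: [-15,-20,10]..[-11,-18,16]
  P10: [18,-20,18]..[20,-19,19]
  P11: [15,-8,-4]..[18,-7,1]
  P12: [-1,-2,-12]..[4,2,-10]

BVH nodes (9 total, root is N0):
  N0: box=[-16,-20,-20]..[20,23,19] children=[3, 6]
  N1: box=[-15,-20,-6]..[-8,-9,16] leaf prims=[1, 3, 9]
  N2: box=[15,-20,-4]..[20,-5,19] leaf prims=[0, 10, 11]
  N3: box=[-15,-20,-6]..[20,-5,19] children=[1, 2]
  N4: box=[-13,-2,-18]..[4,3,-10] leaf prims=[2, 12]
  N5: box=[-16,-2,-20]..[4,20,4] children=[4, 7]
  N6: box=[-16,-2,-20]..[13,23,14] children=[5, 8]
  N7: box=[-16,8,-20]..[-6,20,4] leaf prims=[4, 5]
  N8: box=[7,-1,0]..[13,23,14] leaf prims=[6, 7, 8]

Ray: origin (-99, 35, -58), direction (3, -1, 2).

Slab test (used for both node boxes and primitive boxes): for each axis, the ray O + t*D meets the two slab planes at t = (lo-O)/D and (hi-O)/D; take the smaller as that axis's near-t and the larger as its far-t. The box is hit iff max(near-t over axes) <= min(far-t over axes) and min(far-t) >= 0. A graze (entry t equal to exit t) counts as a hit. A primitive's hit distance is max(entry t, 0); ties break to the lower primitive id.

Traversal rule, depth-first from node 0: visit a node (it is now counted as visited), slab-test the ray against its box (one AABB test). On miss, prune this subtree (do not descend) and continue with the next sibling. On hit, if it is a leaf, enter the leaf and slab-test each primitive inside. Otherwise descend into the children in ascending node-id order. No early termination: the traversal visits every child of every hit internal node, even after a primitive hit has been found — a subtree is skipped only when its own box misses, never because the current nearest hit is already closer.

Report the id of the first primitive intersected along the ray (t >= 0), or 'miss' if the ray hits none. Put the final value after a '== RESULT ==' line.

Traverse from the root:
N0 x:[83/3,119/3] y:[12,55] z:[19,77/2] -> hit [83/3,77/2], descend [3, 6]
  N3 x:[28,119/3] y:[40,55] z:[26,77/2] -> miss, prune
  N6 x:[83/3,112/3] y:[12,37] z:[19,36] -> hit [83/3,36], descend [5, 8]
    N5 x:[83/3,103/3] y:[15,37] z:[19,31] -> hit [83/3,31], descend [4, 7]
      N4 x:[86/3,103/3] y:[32,37] z:[20,24] -> miss, prune
      N7 x:[83/3,31] y:[15,27] z:[19,31] -> miss, prune
    N8 x:[106/3,112/3] y:[12,36] z:[29,36] -> hit [106/3,36] leaf, test {P6(miss), P7@t=107/3, P8(miss)}

Summary -> nodes [0, 3, 6, 5, 4, 7, 8]; box-tests=7; leaf-entries=1; first=P7

== RESULT ==
7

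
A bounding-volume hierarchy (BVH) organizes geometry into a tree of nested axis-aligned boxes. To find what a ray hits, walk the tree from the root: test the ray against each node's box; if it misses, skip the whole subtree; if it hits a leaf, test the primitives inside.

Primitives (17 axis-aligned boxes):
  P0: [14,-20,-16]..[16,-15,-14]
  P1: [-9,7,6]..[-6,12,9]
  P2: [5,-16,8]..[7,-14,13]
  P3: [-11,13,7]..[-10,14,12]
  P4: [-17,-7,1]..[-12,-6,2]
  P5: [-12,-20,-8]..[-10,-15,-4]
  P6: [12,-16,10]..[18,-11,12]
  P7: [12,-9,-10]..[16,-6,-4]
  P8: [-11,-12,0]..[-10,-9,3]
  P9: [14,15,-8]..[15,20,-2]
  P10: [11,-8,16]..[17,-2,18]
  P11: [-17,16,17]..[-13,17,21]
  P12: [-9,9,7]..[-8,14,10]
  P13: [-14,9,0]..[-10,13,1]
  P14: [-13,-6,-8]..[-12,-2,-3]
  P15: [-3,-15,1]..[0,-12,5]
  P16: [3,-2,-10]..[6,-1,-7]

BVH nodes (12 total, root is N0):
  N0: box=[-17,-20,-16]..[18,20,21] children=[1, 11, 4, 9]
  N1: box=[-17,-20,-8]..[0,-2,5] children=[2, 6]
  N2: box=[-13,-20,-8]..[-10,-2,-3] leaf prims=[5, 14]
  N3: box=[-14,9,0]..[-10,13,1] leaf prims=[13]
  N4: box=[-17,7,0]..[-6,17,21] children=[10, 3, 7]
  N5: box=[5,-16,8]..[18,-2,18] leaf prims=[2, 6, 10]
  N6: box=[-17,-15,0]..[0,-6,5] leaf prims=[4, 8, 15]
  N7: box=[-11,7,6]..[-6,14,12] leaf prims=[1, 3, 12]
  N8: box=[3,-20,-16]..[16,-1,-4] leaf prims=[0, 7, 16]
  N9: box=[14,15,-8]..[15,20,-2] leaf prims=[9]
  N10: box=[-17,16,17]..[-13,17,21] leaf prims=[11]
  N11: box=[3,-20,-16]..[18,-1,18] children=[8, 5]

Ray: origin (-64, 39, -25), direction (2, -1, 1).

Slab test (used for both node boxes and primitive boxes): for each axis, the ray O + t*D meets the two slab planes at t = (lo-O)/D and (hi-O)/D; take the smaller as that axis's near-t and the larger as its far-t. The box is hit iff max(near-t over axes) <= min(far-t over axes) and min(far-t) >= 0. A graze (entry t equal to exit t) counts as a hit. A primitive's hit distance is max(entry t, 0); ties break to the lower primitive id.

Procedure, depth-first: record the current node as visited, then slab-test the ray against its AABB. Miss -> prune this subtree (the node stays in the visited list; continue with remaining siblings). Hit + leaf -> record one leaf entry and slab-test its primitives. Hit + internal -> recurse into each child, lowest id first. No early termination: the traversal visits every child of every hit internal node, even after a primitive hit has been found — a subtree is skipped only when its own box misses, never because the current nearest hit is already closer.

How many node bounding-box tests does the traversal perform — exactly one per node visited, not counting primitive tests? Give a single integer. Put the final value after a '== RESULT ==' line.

Walk:
N0 x:[47/2,41] y:[19,59] z:[9,46] -> hit [47/2,41], descend [1, 4, 9, 11]
  N1 x:[47/2,32] y:[41,59] z:[17,30] -> miss, prune
  N4 x:[47/2,29] y:[22,32] z:[25,46] -> hit [25,29], descend [3, 7, 10]
    N3 x:[25,27] y:[26,30] z:[25,26] -> hit [26,26] leaf, test {P13@t=26}
    N7 x:[53/2,29] y:[25,32] z:[31,37] -> miss, prune
    N10 x:[47/2,51/2] y:[22,23] z:[42,46] -> miss, prune
  N9 x:[39,79/2] y:[19,24] z:[17,23] -> miss, prune
  N11 x:[67/2,41] y:[40,59] z:[9,43] -> hit [40,41], descend [5, 8]
    N5 x:[69/2,41] y:[41,55] z:[33,43] -> hit [41,41] leaf, test {P2(miss), P6(miss), P10(miss)}
    N8 x:[67/2,40] y:[40,59] z:[9,21] -> miss, prune

Summary -> nodes [0, 1, 4, 3, 7, 10, 9, 11, 5, 8]; box-tests=10; leaf-entries=2; first=P13

== RESULT ==
10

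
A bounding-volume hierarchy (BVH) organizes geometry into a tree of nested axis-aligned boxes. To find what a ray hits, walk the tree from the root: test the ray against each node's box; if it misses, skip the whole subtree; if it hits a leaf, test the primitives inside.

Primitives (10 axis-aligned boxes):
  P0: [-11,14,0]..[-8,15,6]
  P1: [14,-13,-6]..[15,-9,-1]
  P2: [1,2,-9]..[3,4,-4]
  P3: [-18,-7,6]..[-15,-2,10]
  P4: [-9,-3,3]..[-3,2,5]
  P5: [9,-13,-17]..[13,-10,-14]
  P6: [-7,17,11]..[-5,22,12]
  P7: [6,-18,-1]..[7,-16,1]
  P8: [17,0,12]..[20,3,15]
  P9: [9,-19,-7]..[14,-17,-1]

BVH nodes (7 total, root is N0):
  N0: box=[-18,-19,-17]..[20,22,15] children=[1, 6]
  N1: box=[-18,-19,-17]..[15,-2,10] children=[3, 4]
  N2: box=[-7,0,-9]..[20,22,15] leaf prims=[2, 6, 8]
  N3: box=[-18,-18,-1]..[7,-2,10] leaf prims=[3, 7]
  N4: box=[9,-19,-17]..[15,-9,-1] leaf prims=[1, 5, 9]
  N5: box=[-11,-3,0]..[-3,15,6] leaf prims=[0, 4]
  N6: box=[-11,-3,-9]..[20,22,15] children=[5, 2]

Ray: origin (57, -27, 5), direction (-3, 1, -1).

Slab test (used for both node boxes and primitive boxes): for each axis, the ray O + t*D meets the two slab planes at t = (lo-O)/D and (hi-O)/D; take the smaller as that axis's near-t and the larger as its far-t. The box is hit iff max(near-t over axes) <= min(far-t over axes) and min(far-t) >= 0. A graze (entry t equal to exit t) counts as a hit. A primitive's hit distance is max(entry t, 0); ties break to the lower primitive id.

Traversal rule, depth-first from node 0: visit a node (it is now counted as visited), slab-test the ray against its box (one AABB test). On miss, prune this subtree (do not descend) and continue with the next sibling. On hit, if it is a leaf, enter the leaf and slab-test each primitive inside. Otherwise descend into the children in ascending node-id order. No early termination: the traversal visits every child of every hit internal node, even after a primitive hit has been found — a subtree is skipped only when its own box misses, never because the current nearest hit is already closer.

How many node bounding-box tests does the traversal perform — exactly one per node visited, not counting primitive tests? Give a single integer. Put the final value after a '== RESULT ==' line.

Walk:
N0 x:[37/3,25] y:[8,49] z:[-10,22] -> hit [37/3,22], descend [1, 6]
  N1 x:[14,25] y:[8,25] z:[-5,22] -> hit [14,22], descend [3, 4]
    N3 x:[50/3,25] y:[9,25] z:[-5,6] -> miss, prune
    N4 x:[14,16] y:[8,18] z:[6,22] -> hit [14,16] leaf, test {P1(miss), P5(miss), P9(miss)}
  N6 x:[37/3,68/3] y:[24,49] z:[-10,14] -> miss, prune

order=[0, 1, 3, 4, 6]  |boxes|=5  |leaves|=1  hit=miss

== RESULT ==
5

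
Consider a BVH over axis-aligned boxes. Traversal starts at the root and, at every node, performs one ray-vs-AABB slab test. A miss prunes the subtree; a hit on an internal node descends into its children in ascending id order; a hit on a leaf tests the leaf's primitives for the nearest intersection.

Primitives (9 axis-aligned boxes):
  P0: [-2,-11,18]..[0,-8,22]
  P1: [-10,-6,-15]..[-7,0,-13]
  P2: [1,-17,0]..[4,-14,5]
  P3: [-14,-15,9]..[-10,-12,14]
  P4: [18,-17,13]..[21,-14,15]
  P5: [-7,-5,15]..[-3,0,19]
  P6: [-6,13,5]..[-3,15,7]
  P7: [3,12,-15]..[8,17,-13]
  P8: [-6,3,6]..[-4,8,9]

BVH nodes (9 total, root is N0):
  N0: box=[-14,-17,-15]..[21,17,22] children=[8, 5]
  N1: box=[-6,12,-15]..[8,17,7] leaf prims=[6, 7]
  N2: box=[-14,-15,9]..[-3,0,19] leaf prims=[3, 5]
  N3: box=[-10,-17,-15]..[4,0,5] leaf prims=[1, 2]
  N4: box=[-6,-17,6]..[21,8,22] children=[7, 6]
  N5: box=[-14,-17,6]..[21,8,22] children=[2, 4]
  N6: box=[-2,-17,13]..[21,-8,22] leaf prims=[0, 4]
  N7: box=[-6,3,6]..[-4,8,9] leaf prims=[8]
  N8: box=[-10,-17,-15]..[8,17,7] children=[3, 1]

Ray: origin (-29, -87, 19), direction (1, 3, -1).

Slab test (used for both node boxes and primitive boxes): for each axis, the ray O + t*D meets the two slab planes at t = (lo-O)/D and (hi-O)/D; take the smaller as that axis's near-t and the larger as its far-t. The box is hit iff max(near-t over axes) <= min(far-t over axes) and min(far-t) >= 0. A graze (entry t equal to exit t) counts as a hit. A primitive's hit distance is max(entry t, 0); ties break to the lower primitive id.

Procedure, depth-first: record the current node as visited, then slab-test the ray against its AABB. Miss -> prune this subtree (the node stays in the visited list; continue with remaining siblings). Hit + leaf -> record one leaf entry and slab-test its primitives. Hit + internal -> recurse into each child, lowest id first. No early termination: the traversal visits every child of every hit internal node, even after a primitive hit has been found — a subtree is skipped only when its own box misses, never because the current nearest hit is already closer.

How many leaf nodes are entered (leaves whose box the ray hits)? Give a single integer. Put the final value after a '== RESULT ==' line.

Traverse from the root:
N0 x:[15,50] y:[70/3,104/3] z:[-3,34] -> hit [70/3,34], descend [5, 8]
  N5 x:[15,50] y:[70/3,95/3] z:[-3,13] -> miss, prune
  N8 x:[19,37] y:[70/3,104/3] z:[12,34] -> hit [70/3,34], descend [1, 3]
    N1 x:[23,37] y:[33,104/3] z:[12,34] -> hit [33,34] leaf, test {P6(miss), P7@t=33}
    N3 x:[19,33] y:[70/3,29] z:[14,34] -> hit [70/3,29] leaf, test {P1(miss), P2(miss)}

order=[0, 5, 8, 1, 3]  |boxes|=5  |leaves|=2  hit=P7

== RESULT ==
2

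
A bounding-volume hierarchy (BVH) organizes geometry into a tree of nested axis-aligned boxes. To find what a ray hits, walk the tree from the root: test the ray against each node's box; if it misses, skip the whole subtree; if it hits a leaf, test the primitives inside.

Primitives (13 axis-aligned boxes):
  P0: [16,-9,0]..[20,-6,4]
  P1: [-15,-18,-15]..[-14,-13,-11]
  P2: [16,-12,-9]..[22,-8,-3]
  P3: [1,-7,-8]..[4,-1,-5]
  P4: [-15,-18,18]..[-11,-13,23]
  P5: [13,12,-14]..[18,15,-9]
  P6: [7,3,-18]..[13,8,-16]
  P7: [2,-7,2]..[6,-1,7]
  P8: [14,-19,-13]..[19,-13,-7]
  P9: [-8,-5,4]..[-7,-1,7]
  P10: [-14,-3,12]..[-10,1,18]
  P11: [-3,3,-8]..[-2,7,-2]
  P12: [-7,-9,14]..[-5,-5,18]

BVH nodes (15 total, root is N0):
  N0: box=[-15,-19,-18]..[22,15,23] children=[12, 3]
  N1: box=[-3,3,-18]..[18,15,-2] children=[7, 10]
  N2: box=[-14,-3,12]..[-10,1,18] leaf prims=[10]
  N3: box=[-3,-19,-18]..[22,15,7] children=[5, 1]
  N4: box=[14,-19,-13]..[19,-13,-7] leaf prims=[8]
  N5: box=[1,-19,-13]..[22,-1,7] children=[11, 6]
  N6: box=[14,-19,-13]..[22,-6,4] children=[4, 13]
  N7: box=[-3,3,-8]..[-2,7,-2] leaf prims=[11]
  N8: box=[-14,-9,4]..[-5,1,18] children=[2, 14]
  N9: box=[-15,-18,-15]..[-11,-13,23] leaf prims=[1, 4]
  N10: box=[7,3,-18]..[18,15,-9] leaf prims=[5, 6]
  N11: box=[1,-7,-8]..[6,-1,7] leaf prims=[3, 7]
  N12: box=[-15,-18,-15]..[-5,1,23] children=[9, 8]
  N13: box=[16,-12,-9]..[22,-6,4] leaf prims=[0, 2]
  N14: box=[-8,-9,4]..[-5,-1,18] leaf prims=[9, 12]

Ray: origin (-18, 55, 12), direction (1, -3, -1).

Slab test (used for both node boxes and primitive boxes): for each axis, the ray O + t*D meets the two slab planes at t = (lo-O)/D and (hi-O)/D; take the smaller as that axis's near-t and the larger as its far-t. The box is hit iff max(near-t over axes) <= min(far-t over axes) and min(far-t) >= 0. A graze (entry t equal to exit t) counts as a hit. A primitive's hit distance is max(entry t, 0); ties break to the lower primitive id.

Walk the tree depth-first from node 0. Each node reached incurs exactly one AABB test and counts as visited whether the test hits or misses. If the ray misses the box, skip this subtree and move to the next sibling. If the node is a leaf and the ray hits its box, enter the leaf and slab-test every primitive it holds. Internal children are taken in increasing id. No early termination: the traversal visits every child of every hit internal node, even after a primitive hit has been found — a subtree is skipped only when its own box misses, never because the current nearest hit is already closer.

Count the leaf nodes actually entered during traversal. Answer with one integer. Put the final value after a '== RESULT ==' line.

Walk:
N0 x:[3,40] y:[40/3,74/3] z:[-11,30] -> hit [40/3,74/3], descend [3, 12]
  N3 x:[15,40] y:[40/3,74/3] z:[5,30] -> hit [15,74/3], descend [1, 5]
    N1 x:[15,36] y:[40/3,52/3] z:[14,30] -> hit [15,52/3], descend [7, 10]
      N7 x:[15,16] y:[16,52/3] z:[14,20] -> hit [16,16] leaf, test {P11@t=16}
      N10 x:[25,36] y:[40/3,52/3] z:[21,30] -> miss, prune
    N5 x:[19,40] y:[56/3,74/3] z:[5,25] -> hit [19,74/3], descend [6, 11]
      N6 x:[32,40] y:[61/3,74/3] z:[8,25] -> miss, prune
      N11 x:[19,24] y:[56/3,62/3] z:[5,20] -> hit [19,20] leaf, test {P3@t=19, P7(miss)}
  N12 x:[3,13] y:[18,73/3] z:[-11,27] -> miss, prune

Summary -> nodes [0, 3, 1, 7, 10, 5, 6, 11, 12]; box-tests=9; leaf-entries=2; first=P11

== RESULT ==
2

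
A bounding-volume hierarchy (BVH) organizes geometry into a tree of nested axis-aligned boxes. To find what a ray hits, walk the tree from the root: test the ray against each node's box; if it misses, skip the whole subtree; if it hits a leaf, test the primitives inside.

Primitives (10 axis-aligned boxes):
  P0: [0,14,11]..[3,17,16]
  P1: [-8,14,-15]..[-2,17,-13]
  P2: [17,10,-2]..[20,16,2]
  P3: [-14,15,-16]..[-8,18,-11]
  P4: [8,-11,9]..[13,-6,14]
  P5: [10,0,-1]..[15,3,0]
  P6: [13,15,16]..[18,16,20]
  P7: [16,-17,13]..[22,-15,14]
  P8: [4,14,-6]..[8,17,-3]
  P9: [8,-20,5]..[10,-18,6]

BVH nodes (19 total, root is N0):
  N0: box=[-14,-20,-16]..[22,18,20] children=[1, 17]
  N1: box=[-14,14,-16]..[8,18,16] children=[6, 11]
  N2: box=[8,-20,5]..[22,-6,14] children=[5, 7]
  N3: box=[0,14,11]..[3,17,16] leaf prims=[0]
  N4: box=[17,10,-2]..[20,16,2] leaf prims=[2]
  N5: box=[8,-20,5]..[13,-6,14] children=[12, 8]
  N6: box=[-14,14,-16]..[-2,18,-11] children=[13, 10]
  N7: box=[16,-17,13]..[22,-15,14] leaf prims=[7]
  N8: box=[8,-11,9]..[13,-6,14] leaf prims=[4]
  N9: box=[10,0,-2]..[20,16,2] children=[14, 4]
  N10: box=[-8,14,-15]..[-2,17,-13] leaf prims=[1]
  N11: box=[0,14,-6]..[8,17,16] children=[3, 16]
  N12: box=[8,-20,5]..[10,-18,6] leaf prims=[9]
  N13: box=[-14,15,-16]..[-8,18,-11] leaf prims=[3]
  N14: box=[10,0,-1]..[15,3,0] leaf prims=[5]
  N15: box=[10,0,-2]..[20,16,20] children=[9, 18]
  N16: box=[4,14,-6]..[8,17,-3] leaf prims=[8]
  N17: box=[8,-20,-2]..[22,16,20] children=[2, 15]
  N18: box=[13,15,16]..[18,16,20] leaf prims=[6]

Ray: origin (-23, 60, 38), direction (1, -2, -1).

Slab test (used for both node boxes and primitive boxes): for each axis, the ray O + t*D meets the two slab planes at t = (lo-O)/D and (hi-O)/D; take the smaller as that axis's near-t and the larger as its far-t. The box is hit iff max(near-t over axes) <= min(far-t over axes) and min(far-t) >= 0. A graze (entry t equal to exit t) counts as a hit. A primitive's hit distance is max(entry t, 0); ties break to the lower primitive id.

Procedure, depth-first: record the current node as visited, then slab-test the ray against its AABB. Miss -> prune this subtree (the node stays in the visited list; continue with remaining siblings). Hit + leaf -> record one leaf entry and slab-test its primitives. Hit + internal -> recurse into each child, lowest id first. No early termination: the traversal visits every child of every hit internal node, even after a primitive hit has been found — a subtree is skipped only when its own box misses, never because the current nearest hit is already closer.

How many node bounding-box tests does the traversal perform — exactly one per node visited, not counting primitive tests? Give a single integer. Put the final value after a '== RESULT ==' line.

Trace the traversal:
N0 x:[9,45] y:[21,40] z:[18,54] -> hit [21,40], descend [1, 17]
  N1 x:[9,31] y:[21,23] z:[22,54] -> hit [22,23], descend [6, 11]
    N6 x:[9,21] y:[21,23] z:[49,54] -> miss, prune
    N11 x:[23,31] y:[43/2,23] z:[22,44] -> hit [23,23], descend [3, 16]
      N3 x:[23,26] y:[43/2,23] z:[22,27] -> hit [23,23] leaf, test {P0@t=23}
      N16 x:[27,31] y:[43/2,23] z:[41,44] -> miss, prune
  N17 x:[31,45] y:[22,40] z:[18,40] -> hit [31,40], descend [2, 15]
    N2 x:[31,45] y:[33,40] z:[24,33] -> hit [33,33], descend [5, 7]
      N5 x:[31,36] y:[33,40] z:[24,33] -> hit [33,33], descend [8, 12]
        N8 x:[31,36] y:[33,71/2] z:[24,29] -> miss, prune
        N12 x:[31,33] y:[39,40] z:[32,33] -> miss, prune
      N7 x:[39,45] y:[75/2,77/2] z:[24,25] -> miss, prune
    N15 x:[33,43] y:[22,30] z:[18,40] -> miss, prune

13 AABB tests over nodes [0, 1, 6, 11, 3, 16, 17, 2, 5, 8, 12, 7, 15]; 1 leaf entered; closest P0.

== RESULT ==
13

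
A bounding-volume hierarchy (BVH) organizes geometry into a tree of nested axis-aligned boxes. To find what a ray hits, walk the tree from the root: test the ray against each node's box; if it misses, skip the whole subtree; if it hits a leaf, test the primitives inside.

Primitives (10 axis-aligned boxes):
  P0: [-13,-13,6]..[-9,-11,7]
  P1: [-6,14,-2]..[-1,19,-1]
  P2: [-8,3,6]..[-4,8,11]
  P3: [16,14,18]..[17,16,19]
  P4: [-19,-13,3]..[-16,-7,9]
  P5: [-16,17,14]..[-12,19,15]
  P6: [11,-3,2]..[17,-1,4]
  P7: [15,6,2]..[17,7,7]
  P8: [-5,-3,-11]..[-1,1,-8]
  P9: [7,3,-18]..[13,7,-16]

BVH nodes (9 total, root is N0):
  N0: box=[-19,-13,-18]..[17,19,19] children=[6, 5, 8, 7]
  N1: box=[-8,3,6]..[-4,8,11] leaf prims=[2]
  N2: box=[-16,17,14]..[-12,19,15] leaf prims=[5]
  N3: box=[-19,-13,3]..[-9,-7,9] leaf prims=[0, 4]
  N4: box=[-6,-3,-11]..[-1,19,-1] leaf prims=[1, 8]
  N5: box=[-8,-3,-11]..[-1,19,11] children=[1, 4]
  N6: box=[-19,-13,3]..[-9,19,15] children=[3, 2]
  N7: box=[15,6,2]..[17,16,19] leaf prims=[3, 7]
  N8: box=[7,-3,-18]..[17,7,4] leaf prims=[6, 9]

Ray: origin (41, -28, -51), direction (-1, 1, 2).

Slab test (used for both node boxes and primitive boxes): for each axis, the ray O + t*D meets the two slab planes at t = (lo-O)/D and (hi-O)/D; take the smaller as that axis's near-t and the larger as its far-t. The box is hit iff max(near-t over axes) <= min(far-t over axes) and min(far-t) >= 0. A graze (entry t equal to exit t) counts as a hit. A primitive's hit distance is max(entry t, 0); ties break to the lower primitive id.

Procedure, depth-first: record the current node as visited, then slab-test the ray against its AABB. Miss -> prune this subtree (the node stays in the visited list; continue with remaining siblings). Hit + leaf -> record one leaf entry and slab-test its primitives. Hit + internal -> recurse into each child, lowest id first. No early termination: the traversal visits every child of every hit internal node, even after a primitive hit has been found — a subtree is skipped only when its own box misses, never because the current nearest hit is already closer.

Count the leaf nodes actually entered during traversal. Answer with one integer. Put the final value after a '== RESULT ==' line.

Walk:
N0 x:[24,60] y:[15,47] z:[33/2,35] -> hit [24,35], descend [5, 6, 7, 8]
  N5 x:[42,49] y:[25,47] z:[20,31] -> miss, prune
  N6 x:[50,60] y:[15,47] z:[27,33] -> miss, prune
  N7 x:[24,26] y:[34,44] z:[53/2,35] -> miss, prune
  N8 x:[24,34] y:[25,35] z:[33/2,55/2] -> hit [25,55/2] leaf, test {P6@t=53/2, P9(miss)}

Visited [0, 5, 6, 7, 8]. Tests: 5 box, 1 leaf. Nearest: P6.

== RESULT ==
1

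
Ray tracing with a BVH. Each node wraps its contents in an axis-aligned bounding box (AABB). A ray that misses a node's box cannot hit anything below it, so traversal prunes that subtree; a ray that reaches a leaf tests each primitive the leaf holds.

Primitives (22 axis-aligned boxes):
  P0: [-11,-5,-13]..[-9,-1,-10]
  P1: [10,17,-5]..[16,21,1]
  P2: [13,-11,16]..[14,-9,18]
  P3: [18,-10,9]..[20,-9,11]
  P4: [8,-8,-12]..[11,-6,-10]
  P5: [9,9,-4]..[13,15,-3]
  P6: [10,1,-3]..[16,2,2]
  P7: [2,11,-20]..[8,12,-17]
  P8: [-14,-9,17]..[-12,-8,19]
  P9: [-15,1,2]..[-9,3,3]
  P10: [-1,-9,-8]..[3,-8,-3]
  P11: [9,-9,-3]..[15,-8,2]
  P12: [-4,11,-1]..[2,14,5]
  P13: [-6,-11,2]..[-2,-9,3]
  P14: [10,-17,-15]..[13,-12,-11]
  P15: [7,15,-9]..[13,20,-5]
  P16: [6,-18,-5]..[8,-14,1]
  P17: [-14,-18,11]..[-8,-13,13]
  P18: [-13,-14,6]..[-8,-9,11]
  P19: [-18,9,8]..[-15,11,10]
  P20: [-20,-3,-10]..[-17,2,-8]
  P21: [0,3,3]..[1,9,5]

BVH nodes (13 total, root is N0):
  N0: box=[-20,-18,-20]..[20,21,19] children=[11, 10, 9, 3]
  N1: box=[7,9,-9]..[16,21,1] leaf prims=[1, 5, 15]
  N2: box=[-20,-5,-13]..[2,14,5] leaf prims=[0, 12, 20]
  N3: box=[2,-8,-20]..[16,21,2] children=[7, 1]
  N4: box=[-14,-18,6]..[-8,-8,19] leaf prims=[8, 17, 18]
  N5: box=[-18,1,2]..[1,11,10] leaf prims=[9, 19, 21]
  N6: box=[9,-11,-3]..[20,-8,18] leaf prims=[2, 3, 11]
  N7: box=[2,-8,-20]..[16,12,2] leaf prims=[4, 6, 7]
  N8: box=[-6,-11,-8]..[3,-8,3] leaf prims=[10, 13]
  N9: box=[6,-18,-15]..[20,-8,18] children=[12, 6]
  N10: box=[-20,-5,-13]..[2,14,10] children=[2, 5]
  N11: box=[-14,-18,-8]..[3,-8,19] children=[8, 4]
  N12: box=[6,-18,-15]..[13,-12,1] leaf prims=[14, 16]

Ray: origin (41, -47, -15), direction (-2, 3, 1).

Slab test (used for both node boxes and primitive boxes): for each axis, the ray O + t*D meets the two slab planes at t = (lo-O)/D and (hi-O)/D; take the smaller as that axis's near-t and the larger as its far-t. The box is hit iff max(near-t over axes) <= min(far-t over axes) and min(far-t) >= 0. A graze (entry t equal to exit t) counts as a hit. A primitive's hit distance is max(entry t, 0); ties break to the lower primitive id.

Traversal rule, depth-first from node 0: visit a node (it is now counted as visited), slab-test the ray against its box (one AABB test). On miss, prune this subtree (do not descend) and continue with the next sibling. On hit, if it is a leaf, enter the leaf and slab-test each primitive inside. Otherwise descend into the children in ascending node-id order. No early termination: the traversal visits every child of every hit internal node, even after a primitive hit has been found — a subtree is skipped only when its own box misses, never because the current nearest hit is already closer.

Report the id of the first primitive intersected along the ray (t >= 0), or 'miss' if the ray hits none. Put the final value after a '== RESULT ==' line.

Walk:
N0 x:[21/2,61/2] y:[29/3,68/3] z:[-5,34] -> hit [21/2,68/3], descend [3, 9, 10, 11]
  N3 x:[25/2,39/2] y:[13,68/3] z:[-5,17] -> hit [13,17], descend [1, 7]
    N1 x:[25/2,17] y:[56/3,68/3] z:[6,16] -> miss, prune
    N7 x:[25/2,39/2] y:[13,59/3] z:[-5,17] -> hit [13,17] leaf, test {P4(miss), P6(miss), P7(miss)}
  N9 x:[21/2,35/2] y:[29/3,13] z:[0,33] -> hit [21/2,13], descend [6, 12]
    N6 x:[21/2,16] y:[12,13] z:[12,33] -> hit [12,13] leaf, test {P2(miss), P3(miss), P11@t=13}
    N12 x:[14,35/2] y:[29/3,35/3] z:[0,16] -> miss, prune
  N10 x:[39/2,61/2] y:[14,61/3] z:[2,25] -> hit [39/2,61/3], descend [2, 5]
    N2 x:[39/2,61/2] y:[14,61/3] z:[2,20] -> hit [39/2,20] leaf, test {P0(miss), P12@t=39/2, P20(miss)}
    N5 x:[20,59/2] y:[16,58/3] z:[17,25] -> miss, prune
  N11 x:[19,55/2] y:[29/3,13] z:[7,34] -> miss, prune

Visited [0, 3, 1, 7, 9, 6, 12, 10, 2, 5, 11]. Tests: 11 box, 3 leaf. Nearest: P11.

== RESULT ==
11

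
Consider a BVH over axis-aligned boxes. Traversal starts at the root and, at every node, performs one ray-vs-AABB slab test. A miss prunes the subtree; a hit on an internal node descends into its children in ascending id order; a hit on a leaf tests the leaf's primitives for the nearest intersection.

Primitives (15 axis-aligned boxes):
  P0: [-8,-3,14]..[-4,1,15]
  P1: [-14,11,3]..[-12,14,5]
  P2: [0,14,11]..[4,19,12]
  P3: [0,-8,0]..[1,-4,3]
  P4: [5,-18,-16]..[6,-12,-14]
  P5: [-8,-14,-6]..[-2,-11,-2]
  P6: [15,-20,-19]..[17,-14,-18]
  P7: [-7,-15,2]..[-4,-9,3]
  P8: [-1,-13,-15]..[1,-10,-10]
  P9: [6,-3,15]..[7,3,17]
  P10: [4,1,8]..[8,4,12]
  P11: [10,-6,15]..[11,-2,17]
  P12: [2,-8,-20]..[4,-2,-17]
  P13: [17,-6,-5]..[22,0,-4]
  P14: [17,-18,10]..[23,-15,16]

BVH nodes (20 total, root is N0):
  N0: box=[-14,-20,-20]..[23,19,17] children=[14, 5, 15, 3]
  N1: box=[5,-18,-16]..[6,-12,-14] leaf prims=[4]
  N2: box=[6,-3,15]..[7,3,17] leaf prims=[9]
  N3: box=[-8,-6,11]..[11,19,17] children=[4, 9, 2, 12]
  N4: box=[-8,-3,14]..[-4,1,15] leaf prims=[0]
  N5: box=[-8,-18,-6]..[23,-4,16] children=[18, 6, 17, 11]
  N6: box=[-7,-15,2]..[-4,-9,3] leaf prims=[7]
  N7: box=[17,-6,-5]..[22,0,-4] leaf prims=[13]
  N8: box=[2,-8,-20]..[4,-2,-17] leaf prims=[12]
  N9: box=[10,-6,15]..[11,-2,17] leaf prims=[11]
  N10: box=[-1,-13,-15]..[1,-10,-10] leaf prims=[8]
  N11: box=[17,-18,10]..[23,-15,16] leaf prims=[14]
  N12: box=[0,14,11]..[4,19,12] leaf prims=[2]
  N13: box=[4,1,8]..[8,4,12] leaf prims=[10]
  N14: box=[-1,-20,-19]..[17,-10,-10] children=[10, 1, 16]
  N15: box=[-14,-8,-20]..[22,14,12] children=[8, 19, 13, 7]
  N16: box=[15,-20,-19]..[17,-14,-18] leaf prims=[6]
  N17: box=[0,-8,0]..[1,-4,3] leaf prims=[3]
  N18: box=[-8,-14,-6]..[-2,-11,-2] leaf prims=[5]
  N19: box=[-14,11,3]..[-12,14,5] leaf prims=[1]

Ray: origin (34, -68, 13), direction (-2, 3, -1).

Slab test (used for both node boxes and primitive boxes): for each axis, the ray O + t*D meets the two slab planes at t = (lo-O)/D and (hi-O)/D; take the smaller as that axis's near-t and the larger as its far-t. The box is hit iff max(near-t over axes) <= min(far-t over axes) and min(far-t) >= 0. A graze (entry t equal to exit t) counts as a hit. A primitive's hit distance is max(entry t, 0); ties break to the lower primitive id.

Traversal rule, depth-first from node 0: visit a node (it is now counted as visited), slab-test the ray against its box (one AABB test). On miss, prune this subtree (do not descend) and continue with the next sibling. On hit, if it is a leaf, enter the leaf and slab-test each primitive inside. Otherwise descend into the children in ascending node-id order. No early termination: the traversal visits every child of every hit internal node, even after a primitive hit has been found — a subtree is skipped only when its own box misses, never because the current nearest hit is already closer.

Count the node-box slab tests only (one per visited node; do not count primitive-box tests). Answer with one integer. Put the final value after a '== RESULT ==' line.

Walk:
N0 x:[11/2,24] y:[16,29] z:[-4,33] -> hit [16,24], descend [3, 5, 14, 15]
  N3 x:[23/2,21] y:[62/3,29] z:[-4,2] -> miss, prune
  N5 x:[11/2,21] y:[50/3,64/3] z:[-3,19] -> hit [50/3,19], descend [6, 11, 17, 18]
    N6 x:[19,41/2] y:[53/3,59/3] z:[10,11] -> miss, prune
    N11 x:[11/2,17/2] y:[50/3,53/3] z:[-3,3] -> miss, prune
    N17 x:[33/2,17] y:[20,64/3] z:[10,13] -> miss, prune
    N18 x:[18,21] y:[18,19] z:[15,19] -> hit [18,19] leaf, test {P5@t=18}
  N14 x:[17/2,35/2] y:[16,58/3] z:[23,32] -> miss, prune
  N15 x:[6,24] y:[20,82/3] z:[1,33] -> hit [20,24], descend [7, 8, 13, 19]
    N7 x:[6,17/2] y:[62/3,68/3] z:[17,18] -> miss, prune
    N8 x:[15,16] y:[20,22] z:[30,33] -> miss, prune
    N13 x:[13,15] y:[23,24] z:[1,5] -> miss, prune
    N19 x:[23,24] y:[79/3,82/3] z:[8,10] -> miss, prune

Visited [0, 3, 5, 6, 11, 17, 18, 14, 15, 7, 8, 13, 19]. Tests: 13 box, 1 leaf. Nearest: P5.

== RESULT ==
13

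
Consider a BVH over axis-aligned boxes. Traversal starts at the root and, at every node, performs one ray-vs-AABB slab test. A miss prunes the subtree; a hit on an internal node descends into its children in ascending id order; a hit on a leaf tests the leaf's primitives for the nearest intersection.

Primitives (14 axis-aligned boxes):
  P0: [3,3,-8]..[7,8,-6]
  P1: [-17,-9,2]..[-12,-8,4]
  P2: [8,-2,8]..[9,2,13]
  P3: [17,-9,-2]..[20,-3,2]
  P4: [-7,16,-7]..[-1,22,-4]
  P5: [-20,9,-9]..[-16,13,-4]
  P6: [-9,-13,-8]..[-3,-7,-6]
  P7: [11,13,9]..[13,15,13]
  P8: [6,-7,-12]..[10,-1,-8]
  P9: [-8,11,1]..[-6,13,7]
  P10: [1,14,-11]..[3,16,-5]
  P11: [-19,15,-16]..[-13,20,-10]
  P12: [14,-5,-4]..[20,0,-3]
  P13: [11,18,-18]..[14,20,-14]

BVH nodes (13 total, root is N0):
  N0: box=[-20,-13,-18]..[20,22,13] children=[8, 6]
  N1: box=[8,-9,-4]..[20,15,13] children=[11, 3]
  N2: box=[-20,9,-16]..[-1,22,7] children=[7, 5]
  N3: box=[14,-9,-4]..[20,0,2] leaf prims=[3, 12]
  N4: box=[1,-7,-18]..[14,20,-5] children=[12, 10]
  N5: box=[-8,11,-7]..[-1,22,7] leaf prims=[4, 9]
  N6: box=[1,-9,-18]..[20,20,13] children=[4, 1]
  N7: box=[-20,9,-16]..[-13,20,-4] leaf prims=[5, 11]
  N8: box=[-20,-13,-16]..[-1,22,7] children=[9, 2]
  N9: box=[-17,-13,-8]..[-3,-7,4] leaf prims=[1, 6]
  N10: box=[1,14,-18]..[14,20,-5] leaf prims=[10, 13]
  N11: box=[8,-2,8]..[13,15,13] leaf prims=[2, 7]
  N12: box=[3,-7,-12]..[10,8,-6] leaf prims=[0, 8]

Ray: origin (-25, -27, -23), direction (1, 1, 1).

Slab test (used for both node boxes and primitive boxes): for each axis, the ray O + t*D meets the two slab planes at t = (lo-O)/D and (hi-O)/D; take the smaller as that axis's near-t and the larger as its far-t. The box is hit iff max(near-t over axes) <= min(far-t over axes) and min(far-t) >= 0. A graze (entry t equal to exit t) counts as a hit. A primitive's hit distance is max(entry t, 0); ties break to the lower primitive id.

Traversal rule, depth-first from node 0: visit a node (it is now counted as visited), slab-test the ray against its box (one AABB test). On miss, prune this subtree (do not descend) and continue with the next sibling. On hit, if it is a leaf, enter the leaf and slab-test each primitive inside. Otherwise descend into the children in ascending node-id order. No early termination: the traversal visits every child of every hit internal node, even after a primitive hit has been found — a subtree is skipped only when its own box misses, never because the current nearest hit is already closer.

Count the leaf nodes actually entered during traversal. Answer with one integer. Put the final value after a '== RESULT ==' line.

Walk:
N0 x:[5,45] y:[14,49] z:[5,36] -> hit [14,36], descend [6, 8]
  N6 x:[26,45] y:[18,47] z:[5,36] -> hit [26,36], descend [1, 4]
    N1 x:[33,45] y:[18,42] z:[19,36] -> hit [33,36], descend [3, 11]
      N3 x:[39,45] y:[18,27] z:[19,25] -> miss, prune
      N11 x:[33,38] y:[25,42] z:[31,36] -> hit [33,36] leaf, test {P2(miss), P7(miss)}
    N4 x:[26,39] y:[20,47] z:[5,18] -> miss, prune
  N8 x:[5,24] y:[14,49] z:[7,30] -> hit [14,24], descend [2, 9]
    N2 x:[5,24] y:[36,49] z:[7,30] -> miss, prune
    N9 x:[8,22] y:[14,20] z:[15,27] -> hit [15,20] leaf, test {P1(miss), P6@t=16}

Summary -> nodes [0, 6, 1, 3, 11, 4, 8, 2, 9]; box-tests=9; leaf-entries=2; first=P6

== RESULT ==
2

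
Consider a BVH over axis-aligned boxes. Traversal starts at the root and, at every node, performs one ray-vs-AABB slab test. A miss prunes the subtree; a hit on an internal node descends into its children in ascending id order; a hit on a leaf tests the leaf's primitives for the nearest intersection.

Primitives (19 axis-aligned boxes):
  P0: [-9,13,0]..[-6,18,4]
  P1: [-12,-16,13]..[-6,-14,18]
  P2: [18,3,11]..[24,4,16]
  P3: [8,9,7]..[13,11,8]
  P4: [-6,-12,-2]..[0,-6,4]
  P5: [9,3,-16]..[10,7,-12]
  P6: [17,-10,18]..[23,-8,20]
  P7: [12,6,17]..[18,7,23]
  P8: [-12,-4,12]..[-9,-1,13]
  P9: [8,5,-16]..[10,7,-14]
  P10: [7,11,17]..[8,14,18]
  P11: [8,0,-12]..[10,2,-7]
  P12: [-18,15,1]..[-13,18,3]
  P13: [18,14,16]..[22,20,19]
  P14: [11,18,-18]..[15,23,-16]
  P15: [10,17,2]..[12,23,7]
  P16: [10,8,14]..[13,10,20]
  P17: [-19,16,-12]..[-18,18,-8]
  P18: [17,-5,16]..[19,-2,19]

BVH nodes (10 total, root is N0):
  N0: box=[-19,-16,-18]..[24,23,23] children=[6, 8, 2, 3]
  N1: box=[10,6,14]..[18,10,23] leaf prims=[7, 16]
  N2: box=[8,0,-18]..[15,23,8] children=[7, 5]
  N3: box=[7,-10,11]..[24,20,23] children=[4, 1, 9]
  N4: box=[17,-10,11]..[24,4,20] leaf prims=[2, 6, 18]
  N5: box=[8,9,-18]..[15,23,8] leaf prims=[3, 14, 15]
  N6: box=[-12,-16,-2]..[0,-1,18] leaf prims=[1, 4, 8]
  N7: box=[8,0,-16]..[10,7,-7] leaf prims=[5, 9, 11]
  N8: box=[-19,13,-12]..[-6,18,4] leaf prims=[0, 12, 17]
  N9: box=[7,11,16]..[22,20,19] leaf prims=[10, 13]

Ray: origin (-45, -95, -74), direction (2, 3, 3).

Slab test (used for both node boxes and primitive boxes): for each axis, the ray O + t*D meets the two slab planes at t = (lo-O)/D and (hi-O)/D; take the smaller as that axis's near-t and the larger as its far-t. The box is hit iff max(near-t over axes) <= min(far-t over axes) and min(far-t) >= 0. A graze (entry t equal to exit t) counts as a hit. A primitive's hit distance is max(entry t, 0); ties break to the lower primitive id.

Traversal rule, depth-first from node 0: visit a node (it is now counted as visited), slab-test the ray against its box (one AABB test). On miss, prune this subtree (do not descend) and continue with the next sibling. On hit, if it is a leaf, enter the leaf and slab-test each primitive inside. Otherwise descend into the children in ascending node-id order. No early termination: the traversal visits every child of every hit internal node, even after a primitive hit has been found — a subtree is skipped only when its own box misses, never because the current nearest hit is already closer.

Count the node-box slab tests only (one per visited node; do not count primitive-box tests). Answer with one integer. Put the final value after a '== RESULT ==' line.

Walk:
N0 x:[13,69/2] y:[79/3,118/3] z:[56/3,97/3] -> hit [79/3,97/3], descend [2, 3, 6, 8]
  N2 x:[53/2,30] y:[95/3,118/3] z:[56/3,82/3] -> miss, prune
  N3 x:[26,69/2] y:[85/3,115/3] z:[85/3,97/3] -> hit [85/3,97/3], descend [1, 4, 9]
    N1 x:[55/2,63/2] y:[101/3,35] z:[88/3,97/3] -> miss, prune
    N4 x:[31,69/2] y:[85/3,33] z:[85/3,94/3] -> hit [31,94/3] leaf, test {P2(miss), P6(miss), P18@t=31}
    N9 x:[26,67/2] y:[106/3,115/3] z:[30,31] -> miss, prune
  N6 x:[33/2,45/2] y:[79/3,94/3] z:[24,92/3] -> miss, prune
  N8 x:[13,39/2] y:[36,113/3] z:[62/3,26] -> miss, prune

8 AABB tests over nodes [0, 2, 3, 1, 4, 9, 6, 8]; 1 leaf entered; closest P18.

== RESULT ==
8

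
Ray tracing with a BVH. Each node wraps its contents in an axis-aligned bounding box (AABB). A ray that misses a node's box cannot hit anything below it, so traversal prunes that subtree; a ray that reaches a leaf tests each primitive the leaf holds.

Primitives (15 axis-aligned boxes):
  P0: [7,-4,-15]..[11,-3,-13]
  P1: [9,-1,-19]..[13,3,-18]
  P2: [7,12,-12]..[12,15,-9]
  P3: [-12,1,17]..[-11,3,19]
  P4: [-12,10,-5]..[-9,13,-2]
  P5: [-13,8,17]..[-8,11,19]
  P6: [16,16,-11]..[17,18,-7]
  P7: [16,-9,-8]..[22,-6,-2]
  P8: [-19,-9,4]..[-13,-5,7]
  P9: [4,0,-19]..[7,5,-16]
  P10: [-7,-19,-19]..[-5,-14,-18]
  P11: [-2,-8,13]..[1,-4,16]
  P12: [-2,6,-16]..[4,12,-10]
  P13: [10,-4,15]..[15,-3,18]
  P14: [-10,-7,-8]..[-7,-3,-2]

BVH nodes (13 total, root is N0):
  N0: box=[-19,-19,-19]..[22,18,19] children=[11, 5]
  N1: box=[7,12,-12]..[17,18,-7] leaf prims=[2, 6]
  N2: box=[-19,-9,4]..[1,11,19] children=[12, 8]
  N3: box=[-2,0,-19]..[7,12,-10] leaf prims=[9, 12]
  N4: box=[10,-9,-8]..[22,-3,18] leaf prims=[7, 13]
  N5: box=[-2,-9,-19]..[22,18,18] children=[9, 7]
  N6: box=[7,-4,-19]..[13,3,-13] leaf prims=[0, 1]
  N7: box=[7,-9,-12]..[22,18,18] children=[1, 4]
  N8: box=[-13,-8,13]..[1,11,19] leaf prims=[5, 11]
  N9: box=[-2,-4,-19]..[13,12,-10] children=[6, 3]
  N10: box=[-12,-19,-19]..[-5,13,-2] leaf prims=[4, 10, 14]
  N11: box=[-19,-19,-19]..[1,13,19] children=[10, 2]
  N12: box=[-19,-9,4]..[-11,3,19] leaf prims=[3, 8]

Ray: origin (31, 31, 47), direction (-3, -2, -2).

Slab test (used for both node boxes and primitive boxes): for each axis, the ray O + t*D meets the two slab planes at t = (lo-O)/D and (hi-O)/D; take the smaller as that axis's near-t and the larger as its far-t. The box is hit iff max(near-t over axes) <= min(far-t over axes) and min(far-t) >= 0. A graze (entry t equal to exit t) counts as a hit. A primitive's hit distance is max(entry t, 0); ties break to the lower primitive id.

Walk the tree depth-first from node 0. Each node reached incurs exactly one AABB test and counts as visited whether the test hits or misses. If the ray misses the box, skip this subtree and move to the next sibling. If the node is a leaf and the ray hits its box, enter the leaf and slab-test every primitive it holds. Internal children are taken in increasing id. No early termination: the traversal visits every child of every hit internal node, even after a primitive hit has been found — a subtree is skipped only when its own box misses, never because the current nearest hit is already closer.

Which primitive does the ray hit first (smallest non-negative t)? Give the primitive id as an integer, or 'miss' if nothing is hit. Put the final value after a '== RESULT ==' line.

Trace the traversal:
N0 x:[3,50/3] y:[13/2,25] z:[14,33] -> hit [14,50/3], descend [5, 11]
  N5 x:[3,11] y:[13/2,20] z:[29/2,33] -> miss, prune
  N11 x:[10,50/3] y:[9,25] z:[14,33] -> hit [14,50/3], descend [2, 10]
    N2 x:[10,50/3] y:[10,20] z:[14,43/2] -> hit [14,50/3], descend [8, 12]
      N8 x:[10,44/3] y:[10,39/2] z:[14,17] -> hit [14,44/3] leaf, test {P5(miss), P11(miss)}
      N12 x:[14,50/3] y:[14,20] z:[14,43/2] -> hit [14,50/3] leaf, test {P3@t=14, P8(miss)}
    N10 x:[12,43/3] y:[9,25] z:[49/2,33] -> miss, prune

order=[0, 5, 11, 2, 8, 12, 10]  |boxes|=7  |leaves|=2  hit=P3

== RESULT ==
3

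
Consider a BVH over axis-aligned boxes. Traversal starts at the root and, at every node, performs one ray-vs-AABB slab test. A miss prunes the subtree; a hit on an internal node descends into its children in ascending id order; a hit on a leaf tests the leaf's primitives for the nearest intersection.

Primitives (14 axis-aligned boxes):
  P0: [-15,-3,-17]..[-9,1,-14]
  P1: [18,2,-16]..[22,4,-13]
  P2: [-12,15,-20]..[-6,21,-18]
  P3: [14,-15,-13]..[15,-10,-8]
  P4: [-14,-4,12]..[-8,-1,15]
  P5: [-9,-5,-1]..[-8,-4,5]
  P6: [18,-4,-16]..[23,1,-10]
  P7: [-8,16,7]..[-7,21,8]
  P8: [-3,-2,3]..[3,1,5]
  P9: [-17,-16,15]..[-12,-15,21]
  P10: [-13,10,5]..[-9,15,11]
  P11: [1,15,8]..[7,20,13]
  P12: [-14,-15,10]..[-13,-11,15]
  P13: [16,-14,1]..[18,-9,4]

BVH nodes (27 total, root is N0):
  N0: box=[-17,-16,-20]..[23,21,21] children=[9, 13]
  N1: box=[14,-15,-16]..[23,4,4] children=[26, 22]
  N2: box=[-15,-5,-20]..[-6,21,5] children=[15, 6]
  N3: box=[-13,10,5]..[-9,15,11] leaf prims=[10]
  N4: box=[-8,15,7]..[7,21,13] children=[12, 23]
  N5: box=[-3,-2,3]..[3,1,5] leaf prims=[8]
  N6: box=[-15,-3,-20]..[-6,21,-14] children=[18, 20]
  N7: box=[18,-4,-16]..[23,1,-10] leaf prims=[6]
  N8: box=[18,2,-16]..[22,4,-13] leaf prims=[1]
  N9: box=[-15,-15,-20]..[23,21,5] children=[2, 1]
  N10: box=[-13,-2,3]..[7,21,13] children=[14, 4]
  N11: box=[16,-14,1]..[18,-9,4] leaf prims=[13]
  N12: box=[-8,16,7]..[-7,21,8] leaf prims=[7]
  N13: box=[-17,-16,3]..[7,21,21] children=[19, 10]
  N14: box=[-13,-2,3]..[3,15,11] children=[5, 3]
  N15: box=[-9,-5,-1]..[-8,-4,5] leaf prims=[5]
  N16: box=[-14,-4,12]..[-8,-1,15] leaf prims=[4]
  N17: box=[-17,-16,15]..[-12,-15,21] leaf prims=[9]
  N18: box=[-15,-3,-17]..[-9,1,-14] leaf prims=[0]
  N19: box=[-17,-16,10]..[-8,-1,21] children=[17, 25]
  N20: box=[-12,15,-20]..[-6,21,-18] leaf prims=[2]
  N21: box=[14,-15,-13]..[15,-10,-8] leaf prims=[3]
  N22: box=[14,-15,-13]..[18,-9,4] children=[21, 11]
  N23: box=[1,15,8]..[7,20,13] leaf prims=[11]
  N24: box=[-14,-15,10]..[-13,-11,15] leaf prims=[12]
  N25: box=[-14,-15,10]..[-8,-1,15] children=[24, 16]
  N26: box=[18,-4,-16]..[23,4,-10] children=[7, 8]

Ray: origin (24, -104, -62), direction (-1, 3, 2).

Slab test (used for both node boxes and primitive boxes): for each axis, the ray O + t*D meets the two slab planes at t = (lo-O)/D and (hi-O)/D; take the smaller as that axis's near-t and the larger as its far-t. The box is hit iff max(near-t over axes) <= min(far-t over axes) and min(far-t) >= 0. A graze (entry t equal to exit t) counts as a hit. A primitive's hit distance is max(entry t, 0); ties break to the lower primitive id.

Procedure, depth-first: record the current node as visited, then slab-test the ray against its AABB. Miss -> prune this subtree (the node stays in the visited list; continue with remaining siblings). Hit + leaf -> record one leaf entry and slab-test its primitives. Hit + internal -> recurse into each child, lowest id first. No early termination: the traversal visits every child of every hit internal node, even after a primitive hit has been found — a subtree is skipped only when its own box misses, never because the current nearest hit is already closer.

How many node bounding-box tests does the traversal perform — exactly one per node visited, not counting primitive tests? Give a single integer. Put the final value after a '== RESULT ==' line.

Trace the traversal:
N0 x:[1,41] y:[88/3,125/3] z:[21,83/2] -> hit [88/3,41], descend [9, 13]
  N9 x:[1,39] y:[89/3,125/3] z:[21,67/2] -> hit [89/3,67/2], descend [1, 2]
    N1 x:[1,10] y:[89/3,36] z:[23,33] -> miss, prune
    N2 x:[30,39] y:[33,125/3] z:[21,67/2] -> hit [33,67/2], descend [6, 15]
      N6 x:[30,39] y:[101/3,125/3] z:[21,24] -> miss, prune
      N15 x:[32,33] y:[33,100/3] z:[61/2,67/2] -> hit [33,33] leaf, test {P5@t=33}
  N13 x:[17,41] y:[88/3,125/3] z:[65/2,83/2] -> hit [65/2,41], descend [10, 19]
    N10 x:[17,37] y:[34,125/3] z:[65/2,75/2] -> hit [34,37], descend [4, 14]
      N4 x:[17,32] y:[119/3,125/3] z:[69/2,75/2] -> miss, prune
      N14 x:[21,37] y:[34,119/3] z:[65/2,73/2] -> hit [34,73/2], descend [3, 5]
        N3 x:[33,37] y:[38,119/3] z:[67/2,73/2] -> miss, prune
        N5 x:[21,27] y:[34,35] z:[65/2,67/2] -> miss, prune
    N19 x:[32,41] y:[88/3,103/3] z:[36,83/2] -> miss, prune

13 AABB tests over nodes [0, 9, 1, 2, 6, 15, 13, 10, 4, 14, 3, 5, 19]; 1 leaf entered; closest P5.

== RESULT ==
13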